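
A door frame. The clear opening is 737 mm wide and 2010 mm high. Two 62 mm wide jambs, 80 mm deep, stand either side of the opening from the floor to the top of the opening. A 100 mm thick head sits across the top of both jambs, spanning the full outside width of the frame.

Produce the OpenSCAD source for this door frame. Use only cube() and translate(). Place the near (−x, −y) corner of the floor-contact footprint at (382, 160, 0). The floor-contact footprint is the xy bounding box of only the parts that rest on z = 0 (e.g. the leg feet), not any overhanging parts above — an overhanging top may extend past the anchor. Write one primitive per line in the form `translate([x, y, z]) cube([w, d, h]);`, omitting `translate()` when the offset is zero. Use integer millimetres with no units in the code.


translate([382, 160, 0]) cube([62, 80, 2010]);
translate([1181, 160, 0]) cube([62, 80, 2010]);
translate([382, 160, 2010]) cube([861, 80, 100]);


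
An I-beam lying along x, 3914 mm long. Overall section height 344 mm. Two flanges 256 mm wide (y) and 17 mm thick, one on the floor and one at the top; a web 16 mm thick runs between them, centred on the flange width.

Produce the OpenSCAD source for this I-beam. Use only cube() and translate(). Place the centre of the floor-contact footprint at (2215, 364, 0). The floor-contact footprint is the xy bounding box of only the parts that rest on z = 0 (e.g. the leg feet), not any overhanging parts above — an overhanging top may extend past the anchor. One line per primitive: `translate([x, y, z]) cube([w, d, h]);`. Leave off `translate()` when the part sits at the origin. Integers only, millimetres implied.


translate([258, 236, 0]) cube([3914, 256, 17]);
translate([258, 356, 17]) cube([3914, 16, 310]);
translate([258, 236, 327]) cube([3914, 256, 17]);


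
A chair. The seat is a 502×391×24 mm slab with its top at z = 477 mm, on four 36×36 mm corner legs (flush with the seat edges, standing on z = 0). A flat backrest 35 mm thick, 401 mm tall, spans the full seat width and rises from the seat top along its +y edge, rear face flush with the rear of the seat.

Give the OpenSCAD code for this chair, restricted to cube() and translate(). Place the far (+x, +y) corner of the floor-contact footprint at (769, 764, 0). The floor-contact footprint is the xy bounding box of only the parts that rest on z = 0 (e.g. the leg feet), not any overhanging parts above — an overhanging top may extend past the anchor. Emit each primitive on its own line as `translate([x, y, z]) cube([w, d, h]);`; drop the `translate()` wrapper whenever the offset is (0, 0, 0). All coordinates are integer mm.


// leg_h = 477 - 24 = 453
translate([267, 373, 453]) cube([502, 391, 24]);
translate([267, 373, 0]) cube([36, 36, 453]);
translate([733, 373, 0]) cube([36, 36, 453]);
translate([267, 728, 0]) cube([36, 36, 453]);
translate([733, 728, 0]) cube([36, 36, 453]);
translate([267, 729, 477]) cube([502, 35, 401]);


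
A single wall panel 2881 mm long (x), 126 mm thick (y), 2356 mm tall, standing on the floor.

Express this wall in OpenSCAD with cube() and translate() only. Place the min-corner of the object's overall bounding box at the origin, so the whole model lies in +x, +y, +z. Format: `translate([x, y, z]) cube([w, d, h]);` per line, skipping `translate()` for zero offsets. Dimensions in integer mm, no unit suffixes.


cube([2881, 126, 2356]);


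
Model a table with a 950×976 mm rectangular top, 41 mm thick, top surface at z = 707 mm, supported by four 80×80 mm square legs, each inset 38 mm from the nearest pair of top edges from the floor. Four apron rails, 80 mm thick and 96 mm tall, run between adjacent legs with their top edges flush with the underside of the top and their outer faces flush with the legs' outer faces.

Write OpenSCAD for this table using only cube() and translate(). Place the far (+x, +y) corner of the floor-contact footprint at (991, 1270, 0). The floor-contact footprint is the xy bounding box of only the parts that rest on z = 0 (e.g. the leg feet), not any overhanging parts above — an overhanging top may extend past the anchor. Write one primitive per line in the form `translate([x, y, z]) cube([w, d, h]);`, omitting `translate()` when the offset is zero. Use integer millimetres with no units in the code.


translate([79, 332, 666]) cube([950, 976, 41]);
translate([117, 370, 0]) cube([80, 80, 666]);
translate([911, 370, 0]) cube([80, 80, 666]);
translate([117, 1190, 0]) cube([80, 80, 666]);
translate([911, 1190, 0]) cube([80, 80, 666]);
translate([197, 370, 570]) cube([714, 80, 96]);
translate([197, 1190, 570]) cube([714, 80, 96]);
translate([117, 450, 570]) cube([80, 740, 96]);
translate([911, 450, 570]) cube([80, 740, 96]);


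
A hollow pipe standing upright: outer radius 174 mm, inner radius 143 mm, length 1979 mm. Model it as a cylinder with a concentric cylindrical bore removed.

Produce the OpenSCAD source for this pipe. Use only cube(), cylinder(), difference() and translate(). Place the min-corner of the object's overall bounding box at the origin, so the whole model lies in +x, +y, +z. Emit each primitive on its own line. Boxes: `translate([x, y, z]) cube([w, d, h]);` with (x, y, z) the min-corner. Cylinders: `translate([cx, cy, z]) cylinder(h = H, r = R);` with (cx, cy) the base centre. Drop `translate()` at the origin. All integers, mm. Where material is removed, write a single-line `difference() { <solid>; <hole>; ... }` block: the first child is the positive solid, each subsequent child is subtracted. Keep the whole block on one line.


difference() { translate([174, 174, 0]) cylinder(h = 1979, r = 174); translate([174, 174, 0]) cylinder(h = 1979, r = 143); }


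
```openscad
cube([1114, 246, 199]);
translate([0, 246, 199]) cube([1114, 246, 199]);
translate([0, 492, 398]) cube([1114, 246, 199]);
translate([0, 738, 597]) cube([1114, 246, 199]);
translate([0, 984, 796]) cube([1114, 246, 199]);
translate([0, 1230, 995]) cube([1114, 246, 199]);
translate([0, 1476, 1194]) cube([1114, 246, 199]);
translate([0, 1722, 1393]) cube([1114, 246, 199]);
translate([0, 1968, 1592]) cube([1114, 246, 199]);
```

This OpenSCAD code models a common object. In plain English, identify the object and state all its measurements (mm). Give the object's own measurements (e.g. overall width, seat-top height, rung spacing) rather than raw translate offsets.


A straight staircase of 9 solid steps. Each step is 1114 mm wide (x), 246 mm deep (y, the going) and 199 mm tall (the rise). The first step rests on the floor; each subsequent step sits one going further in +y and one rise higher in +z, directly behind and above the previous step with no overlap.


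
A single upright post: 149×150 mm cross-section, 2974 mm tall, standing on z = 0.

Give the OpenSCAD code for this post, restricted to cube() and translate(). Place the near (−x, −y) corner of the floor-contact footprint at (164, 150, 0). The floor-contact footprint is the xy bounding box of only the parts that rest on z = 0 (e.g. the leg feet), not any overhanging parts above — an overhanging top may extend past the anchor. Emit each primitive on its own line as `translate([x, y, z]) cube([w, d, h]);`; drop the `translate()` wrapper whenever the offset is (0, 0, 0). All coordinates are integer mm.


translate([164, 150, 0]) cube([149, 150, 2974]);


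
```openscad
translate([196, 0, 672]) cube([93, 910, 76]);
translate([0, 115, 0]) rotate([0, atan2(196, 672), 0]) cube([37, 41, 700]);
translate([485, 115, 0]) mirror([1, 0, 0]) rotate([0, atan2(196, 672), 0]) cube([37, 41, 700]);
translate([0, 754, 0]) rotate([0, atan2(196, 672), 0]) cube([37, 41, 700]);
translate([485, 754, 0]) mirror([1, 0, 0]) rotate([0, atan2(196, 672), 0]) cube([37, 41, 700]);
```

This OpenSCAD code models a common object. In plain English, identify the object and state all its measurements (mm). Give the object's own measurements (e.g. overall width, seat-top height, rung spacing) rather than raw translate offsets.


A sawhorse. A 93×910×76 mm beam (x, y, z) sits on two A-frame leg pairs. Each pair is two raked legs of 37×41 mm section (41 mm along y) splaying symmetrically in x. Each leg rises 672 mm vertically over 196 mm of horizontal reach and is 700 mm long along its own axis. Every leg's outer bottom edge rests on the floor and its outer top edge meets a bottom edge of the beam — the left legs (tilting toward +x) meet the beam's −x bottom edge, the right legs (their mirror images, tilting toward −x) meet its +x bottom edge — so the leg tops tuck under the beam, the beam's underside is 672 mm above the floor, and the feet are 485 mm apart outside-to-outside with the beam centred between them. The two leg pairs are set in 115 mm from either end of the beam.


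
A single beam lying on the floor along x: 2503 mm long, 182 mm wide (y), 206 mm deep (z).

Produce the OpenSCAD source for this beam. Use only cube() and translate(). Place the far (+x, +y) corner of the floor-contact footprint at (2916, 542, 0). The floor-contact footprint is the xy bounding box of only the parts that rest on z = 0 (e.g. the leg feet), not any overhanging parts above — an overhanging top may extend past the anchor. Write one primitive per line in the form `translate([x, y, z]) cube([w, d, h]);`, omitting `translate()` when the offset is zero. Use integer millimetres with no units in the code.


translate([413, 360, 0]) cube([2503, 182, 206]);


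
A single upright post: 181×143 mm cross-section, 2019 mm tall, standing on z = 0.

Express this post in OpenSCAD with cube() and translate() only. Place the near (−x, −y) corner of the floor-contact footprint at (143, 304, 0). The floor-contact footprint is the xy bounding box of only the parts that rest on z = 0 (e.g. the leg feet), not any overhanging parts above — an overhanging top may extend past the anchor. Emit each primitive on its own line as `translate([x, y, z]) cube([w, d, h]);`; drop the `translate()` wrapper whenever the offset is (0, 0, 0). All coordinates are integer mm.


translate([143, 304, 0]) cube([181, 143, 2019]);


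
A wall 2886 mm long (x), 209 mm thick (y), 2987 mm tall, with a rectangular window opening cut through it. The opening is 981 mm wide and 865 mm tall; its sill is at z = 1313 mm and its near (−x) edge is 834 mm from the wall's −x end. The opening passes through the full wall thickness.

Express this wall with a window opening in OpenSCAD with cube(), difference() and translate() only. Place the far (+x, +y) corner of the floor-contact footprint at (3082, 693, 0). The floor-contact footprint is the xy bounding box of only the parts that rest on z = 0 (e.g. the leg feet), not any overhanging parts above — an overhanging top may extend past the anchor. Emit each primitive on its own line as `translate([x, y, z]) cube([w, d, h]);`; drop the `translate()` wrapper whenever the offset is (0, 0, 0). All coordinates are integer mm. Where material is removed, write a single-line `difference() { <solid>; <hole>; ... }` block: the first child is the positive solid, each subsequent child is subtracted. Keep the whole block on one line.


difference() { translate([196, 484, 0]) cube([2886, 209, 2987]); translate([1030, 484, 1313]) cube([981, 209, 865]); }


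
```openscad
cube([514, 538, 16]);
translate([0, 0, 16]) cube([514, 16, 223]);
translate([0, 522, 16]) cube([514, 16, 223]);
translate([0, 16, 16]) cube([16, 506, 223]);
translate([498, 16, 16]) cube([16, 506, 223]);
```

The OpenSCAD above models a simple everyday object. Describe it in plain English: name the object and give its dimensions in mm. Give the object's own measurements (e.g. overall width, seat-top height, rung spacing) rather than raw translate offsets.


An open-topped rectangular box: outside dimensions 514×538×239 mm, with a uniform wall and base thickness of 16 mm. The base is a full 514×538 slab on the floor; four walls sit on top of the base. The front and back walls (the −y and +y sides) span the full width; the two side walls fit between them.


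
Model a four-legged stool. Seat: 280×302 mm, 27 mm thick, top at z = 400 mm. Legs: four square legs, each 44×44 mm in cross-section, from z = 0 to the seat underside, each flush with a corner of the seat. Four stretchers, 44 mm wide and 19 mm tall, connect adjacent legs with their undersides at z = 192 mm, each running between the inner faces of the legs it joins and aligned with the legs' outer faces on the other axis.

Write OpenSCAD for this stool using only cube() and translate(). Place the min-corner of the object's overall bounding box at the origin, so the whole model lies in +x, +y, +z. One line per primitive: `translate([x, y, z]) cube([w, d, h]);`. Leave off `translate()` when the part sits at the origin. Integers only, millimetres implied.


translate([0, 0, 373]) cube([280, 302, 27]);
cube([44, 44, 373]);
translate([236, 0, 0]) cube([44, 44, 373]);
translate([0, 258, 0]) cube([44, 44, 373]);
translate([236, 258, 0]) cube([44, 44, 373]);
translate([44, 0, 192]) cube([192, 44, 19]);
translate([44, 258, 192]) cube([192, 44, 19]);
translate([0, 44, 192]) cube([44, 214, 19]);
translate([236, 44, 192]) cube([44, 214, 19]);


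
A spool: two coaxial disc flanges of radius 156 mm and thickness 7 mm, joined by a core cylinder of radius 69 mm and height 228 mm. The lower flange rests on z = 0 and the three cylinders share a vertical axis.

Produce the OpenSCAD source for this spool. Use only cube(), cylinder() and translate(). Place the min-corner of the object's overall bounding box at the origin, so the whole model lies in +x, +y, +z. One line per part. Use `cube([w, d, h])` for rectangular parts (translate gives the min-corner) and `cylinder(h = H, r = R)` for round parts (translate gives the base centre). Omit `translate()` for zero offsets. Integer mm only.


translate([156, 156, 0]) cylinder(h = 7, r = 156);
translate([156, 156, 7]) cylinder(h = 228, r = 69);
translate([156, 156, 235]) cylinder(h = 7, r = 156);


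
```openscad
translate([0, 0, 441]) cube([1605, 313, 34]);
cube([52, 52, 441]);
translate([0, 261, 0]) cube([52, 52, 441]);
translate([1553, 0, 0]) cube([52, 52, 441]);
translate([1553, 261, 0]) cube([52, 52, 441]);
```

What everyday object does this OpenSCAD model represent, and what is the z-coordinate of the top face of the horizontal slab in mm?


A bench. The seat-top height is 475 mm.

A long slab on four corner posts — a bench. The slab sits at z = 441 with thickness 34, so the top is 441 + 34 = 475 mm.


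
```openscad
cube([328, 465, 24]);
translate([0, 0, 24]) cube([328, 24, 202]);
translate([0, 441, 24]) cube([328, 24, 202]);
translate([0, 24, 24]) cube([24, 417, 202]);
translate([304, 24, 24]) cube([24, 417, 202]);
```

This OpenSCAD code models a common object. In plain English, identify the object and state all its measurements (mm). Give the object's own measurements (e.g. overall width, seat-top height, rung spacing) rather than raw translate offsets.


An open-topped rectangular box: outside dimensions 328×465×226 mm, with a uniform wall and base thickness of 24 mm. The base is a full 328×465 slab on the floor; four walls sit on top of the base. The front and back walls (the −y and +y sides) span the full width; the two side walls fit between them.


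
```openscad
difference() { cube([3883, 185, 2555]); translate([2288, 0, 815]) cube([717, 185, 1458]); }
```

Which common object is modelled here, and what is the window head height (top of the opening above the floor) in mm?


A wall with a window opening. The window head height is 2273 mm.

A wall with a rectangular opening subtracted — a window. Sill at z = 815, opening 1458 mm tall, so the head is at 815 + 1458 = 2273 mm.


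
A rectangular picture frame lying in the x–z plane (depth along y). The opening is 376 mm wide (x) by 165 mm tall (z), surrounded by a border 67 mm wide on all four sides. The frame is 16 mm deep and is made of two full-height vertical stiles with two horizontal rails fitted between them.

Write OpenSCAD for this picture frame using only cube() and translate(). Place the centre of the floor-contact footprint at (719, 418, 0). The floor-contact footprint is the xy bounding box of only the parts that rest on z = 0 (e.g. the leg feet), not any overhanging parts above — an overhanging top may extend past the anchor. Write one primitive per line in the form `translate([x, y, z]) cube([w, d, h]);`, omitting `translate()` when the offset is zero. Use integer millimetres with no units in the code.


translate([464, 410, 0]) cube([67, 16, 299]);
translate([907, 410, 0]) cube([67, 16, 299]);
translate([531, 410, 0]) cube([376, 16, 67]);
translate([531, 410, 232]) cube([376, 16, 67]);


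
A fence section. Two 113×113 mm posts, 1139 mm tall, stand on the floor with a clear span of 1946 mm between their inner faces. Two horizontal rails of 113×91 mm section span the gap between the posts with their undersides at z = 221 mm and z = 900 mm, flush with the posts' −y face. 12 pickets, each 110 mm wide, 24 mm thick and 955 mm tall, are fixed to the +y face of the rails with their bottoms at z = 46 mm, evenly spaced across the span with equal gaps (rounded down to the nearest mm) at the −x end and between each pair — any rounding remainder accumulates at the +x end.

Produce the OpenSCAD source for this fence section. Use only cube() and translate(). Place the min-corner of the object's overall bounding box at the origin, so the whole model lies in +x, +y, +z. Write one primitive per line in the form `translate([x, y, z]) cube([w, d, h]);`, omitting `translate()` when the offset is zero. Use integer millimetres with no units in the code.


cube([113, 113, 1139]);
translate([2059, 0, 0]) cube([113, 113, 1139]);
translate([113, 0, 221]) cube([1946, 113, 91]);
translate([113, 0, 900]) cube([1946, 113, 91]);
translate([161, 113, 46]) cube([110, 24, 955]);
translate([319, 113, 46]) cube([110, 24, 955]);
translate([477, 113, 46]) cube([110, 24, 955]);
translate([635, 113, 46]) cube([110, 24, 955]);
translate([793, 113, 46]) cube([110, 24, 955]);
translate([951, 113, 46]) cube([110, 24, 955]);
translate([1109, 113, 46]) cube([110, 24, 955]);
translate([1267, 113, 46]) cube([110, 24, 955]);
translate([1425, 113, 46]) cube([110, 24, 955]);
translate([1583, 113, 46]) cube([110, 24, 955]);
translate([1741, 113, 46]) cube([110, 24, 955]);
translate([1899, 113, 46]) cube([110, 24, 955]);


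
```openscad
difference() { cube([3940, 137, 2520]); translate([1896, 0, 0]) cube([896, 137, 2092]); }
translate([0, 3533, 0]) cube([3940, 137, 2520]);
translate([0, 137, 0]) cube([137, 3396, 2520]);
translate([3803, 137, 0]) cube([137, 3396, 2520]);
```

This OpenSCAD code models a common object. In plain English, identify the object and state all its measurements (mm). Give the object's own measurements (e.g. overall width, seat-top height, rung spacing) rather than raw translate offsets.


A single room: four walls, each 2520 mm tall and 137 mm thick, enclosing an outside footprint 3940×3670 mm (x × y), no floor or roof. The front and back walls (−y and +y sides) run the full x-width; the side walls fit between their inner faces. A door opening 896 mm wide and 2092 mm tall is cut through the front wall from the floor up, its −x edge 1896 mm from the wall's −x end.


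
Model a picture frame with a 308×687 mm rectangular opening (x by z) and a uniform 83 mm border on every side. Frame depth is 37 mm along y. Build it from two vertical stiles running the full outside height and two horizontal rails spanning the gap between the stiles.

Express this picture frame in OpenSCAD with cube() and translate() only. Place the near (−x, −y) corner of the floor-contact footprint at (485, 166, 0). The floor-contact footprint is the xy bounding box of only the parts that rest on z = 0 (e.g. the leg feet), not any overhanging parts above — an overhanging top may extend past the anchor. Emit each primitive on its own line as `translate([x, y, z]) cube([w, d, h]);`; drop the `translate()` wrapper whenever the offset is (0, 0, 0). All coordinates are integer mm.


translate([485, 166, 0]) cube([83, 37, 853]);
translate([876, 166, 0]) cube([83, 37, 853]);
translate([568, 166, 0]) cube([308, 37, 83]);
translate([568, 166, 770]) cube([308, 37, 83]);


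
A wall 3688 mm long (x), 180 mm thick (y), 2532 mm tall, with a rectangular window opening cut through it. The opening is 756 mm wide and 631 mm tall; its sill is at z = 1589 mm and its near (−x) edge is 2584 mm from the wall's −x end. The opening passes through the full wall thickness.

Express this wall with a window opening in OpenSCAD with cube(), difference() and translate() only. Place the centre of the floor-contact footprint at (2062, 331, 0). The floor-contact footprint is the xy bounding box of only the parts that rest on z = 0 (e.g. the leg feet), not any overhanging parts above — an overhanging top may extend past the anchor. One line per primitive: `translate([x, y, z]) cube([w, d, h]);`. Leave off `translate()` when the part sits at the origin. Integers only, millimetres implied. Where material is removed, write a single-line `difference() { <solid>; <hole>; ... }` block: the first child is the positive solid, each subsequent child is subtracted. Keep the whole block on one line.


difference() { translate([218, 241, 0]) cube([3688, 180, 2532]); translate([2802, 241, 1589]) cube([756, 180, 631]); }


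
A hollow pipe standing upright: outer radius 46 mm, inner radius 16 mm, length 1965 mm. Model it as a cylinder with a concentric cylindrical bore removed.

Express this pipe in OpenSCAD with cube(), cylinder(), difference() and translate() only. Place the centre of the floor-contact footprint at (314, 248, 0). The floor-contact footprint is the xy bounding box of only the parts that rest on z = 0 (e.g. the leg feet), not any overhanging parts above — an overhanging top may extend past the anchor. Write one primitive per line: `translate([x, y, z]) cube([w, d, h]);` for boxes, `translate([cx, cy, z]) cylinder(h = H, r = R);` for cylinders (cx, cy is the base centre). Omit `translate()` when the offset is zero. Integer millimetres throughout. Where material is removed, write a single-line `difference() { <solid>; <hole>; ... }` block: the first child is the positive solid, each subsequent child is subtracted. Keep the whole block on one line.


difference() { translate([314, 248, 0]) cylinder(h = 1965, r = 46); translate([314, 248, 0]) cylinder(h = 1965, r = 16); }


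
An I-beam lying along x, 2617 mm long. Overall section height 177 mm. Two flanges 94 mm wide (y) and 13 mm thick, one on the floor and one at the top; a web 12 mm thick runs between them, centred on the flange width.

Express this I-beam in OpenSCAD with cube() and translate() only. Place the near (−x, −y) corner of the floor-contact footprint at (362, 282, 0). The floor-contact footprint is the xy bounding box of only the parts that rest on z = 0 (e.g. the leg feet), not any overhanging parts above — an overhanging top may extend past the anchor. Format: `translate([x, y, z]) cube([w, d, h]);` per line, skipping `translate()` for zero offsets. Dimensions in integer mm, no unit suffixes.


translate([362, 282, 0]) cube([2617, 94, 13]);
translate([362, 323, 13]) cube([2617, 12, 151]);
translate([362, 282, 164]) cube([2617, 94, 13]);


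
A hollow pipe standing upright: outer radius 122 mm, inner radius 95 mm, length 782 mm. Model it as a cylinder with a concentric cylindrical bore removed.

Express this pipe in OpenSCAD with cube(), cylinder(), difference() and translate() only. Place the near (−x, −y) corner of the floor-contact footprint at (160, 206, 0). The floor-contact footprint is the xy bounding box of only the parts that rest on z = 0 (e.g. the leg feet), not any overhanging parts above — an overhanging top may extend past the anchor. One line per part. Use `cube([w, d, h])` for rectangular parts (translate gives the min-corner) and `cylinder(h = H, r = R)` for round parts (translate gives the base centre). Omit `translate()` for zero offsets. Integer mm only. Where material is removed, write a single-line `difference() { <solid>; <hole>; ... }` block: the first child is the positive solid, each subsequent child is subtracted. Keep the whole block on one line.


difference() { translate([282, 328, 0]) cylinder(h = 782, r = 122); translate([282, 328, 0]) cylinder(h = 782, r = 95); }


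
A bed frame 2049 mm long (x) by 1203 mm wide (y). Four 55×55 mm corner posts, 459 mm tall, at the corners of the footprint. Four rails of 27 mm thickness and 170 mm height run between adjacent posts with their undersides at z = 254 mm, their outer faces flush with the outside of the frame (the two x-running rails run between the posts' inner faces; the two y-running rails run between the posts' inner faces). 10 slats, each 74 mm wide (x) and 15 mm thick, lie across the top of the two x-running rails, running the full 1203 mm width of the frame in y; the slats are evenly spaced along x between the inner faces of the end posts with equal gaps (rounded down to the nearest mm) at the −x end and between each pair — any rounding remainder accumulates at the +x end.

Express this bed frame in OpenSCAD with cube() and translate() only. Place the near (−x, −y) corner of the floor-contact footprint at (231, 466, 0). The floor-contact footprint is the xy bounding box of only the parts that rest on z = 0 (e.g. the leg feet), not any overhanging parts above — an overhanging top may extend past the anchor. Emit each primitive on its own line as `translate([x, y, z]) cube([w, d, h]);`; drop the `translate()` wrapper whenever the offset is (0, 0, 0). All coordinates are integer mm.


translate([231, 466, 0]) cube([55, 55, 459]);
translate([231, 1614, 0]) cube([55, 55, 459]);
translate([2225, 466, 0]) cube([55, 55, 459]);
translate([2225, 1614, 0]) cube([55, 55, 459]);
translate([286, 466, 254]) cube([1939, 27, 170]);
translate([286, 1642, 254]) cube([1939, 27, 170]);
translate([231, 521, 254]) cube([27, 1093, 170]);
translate([2253, 521, 254]) cube([27, 1093, 170]);
translate([395, 466, 424]) cube([74, 1203, 15]);
translate([578, 466, 424]) cube([74, 1203, 15]);
translate([761, 466, 424]) cube([74, 1203, 15]);
translate([944, 466, 424]) cube([74, 1203, 15]);
translate([1127, 466, 424]) cube([74, 1203, 15]);
translate([1310, 466, 424]) cube([74, 1203, 15]);
translate([1493, 466, 424]) cube([74, 1203, 15]);
translate([1676, 466, 424]) cube([74, 1203, 15]);
translate([1859, 466, 424]) cube([74, 1203, 15]);
translate([2042, 466, 424]) cube([74, 1203, 15]);


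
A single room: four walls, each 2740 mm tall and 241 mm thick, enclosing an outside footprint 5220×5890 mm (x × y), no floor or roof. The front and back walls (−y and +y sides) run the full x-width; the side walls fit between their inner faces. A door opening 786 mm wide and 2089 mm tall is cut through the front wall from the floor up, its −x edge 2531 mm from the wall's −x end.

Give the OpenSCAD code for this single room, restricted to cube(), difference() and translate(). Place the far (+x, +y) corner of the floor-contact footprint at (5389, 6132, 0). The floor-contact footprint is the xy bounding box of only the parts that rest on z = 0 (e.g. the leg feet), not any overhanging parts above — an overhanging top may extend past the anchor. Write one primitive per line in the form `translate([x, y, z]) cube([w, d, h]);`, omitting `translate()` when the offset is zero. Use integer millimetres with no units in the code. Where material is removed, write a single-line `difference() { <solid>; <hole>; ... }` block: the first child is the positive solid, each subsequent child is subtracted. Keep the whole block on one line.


difference() { translate([169, 242, 0]) cube([5220, 241, 2740]); translate([2700, 242, 0]) cube([786, 241, 2089]); }
translate([169, 5891, 0]) cube([5220, 241, 2740]);
translate([169, 483, 0]) cube([241, 5408, 2740]);
translate([5148, 483, 0]) cube([241, 5408, 2740]);


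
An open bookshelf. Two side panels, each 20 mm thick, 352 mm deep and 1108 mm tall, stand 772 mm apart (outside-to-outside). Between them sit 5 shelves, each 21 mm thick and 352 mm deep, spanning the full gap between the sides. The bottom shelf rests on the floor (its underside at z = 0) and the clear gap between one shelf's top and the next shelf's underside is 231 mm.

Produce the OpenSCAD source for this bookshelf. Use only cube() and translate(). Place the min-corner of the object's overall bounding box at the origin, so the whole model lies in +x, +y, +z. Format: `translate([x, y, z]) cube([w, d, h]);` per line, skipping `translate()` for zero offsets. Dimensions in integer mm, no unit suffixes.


cube([20, 352, 1108]);
translate([752, 0, 0]) cube([20, 352, 1108]);
translate([20, 0, 0]) cube([732, 352, 21]);
translate([20, 0, 252]) cube([732, 352, 21]);
translate([20, 0, 504]) cube([732, 352, 21]);
translate([20, 0, 756]) cube([732, 352, 21]);
translate([20, 0, 1008]) cube([732, 352, 21]);


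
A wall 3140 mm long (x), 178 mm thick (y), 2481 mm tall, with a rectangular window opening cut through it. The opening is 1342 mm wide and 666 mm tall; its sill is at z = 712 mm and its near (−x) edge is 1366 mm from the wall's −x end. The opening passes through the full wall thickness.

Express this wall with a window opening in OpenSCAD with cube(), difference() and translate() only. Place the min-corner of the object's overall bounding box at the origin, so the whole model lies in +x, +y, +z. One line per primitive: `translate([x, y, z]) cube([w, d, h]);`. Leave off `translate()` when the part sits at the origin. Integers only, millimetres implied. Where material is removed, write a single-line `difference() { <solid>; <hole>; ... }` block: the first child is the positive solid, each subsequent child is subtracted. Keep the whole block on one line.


difference() { cube([3140, 178, 2481]); translate([1366, 0, 712]) cube([1342, 178, 666]); }


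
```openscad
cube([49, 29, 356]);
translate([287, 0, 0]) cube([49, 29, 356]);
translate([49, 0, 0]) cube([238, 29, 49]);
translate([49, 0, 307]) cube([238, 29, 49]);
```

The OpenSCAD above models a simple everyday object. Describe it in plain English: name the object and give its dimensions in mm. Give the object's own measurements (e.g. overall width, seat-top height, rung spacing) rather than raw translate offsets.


A rectangular picture frame lying in the x–z plane (depth along y). The opening is 238 mm wide (x) by 258 mm tall (z), surrounded by a border 49 mm wide on all four sides. The frame is 29 mm deep and is made of two full-height vertical stiles with two horizontal rails fitted between them.


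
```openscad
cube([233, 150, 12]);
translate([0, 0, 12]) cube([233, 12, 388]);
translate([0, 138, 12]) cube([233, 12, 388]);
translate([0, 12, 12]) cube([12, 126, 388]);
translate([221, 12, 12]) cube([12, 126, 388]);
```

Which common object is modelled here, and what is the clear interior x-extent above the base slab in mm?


An open box. The internal width is 209 mm.

A 233×150 base slab with four walls standing on it — an open box. The base is 233 mm wide and the walls are 12 mm thick, so the internal width is 233 − 2 × 12 = 209 mm.


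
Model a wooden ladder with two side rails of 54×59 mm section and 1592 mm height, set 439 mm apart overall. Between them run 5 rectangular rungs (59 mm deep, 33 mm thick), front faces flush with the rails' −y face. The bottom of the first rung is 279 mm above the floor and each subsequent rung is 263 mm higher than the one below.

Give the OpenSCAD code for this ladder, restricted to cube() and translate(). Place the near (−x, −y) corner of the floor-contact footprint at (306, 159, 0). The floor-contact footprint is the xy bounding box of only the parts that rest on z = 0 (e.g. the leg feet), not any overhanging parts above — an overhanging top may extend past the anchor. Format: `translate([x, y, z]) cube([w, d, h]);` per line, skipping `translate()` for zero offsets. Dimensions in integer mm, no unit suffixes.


// rung span = 439 - 2*54 = 331
// rung[k] z = 279 + k*263
translate([306, 159, 0]) cube([54, 59, 1592]);
translate([691, 159, 0]) cube([54, 59, 1592]);
translate([360, 159, 279]) cube([331, 59, 33]);
translate([360, 159, 542]) cube([331, 59, 33]);
translate([360, 159, 805]) cube([331, 59, 33]);
translate([360, 159, 1068]) cube([331, 59, 33]);
translate([360, 159, 1331]) cube([331, 59, 33]);


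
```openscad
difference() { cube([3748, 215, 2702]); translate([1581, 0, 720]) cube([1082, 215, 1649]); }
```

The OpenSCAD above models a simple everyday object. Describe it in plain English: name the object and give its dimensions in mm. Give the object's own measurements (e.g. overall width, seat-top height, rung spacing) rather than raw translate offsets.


A wall 3748 mm long (x), 215 mm thick (y), 2702 mm tall, with a rectangular window opening cut through it. The opening is 1082 mm wide and 1649 mm tall; its sill is at z = 720 mm and its near (−x) edge is 1581 mm from the wall's −x end. The opening passes through the full wall thickness.


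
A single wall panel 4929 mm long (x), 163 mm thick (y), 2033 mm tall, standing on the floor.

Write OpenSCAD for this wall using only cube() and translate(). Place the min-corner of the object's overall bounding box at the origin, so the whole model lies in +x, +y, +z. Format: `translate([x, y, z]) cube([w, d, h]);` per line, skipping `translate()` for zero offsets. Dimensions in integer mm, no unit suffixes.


cube([4929, 163, 2033]);


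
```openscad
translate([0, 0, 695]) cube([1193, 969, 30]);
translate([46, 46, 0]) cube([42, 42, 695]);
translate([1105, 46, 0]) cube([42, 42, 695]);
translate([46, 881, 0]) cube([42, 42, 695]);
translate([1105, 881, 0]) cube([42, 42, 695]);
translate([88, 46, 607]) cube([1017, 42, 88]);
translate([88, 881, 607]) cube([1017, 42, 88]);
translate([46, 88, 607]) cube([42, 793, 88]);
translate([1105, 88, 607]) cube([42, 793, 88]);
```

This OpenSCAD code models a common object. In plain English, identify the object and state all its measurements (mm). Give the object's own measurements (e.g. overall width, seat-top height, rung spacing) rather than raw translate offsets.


A table: top 1193 mm (x) × 969 mm (y), 30 mm thick, upper face at z = 725 mm, on four 42×42 mm square legs, each inset 46 mm from the nearest pair of top edges from z = 0 to the bottom of the top. Four apron rails, 42 mm thick and 88 mm tall, run between adjacent legs with their top edges flush with the underside of the top and their outer faces flush with the legs' outer faces.


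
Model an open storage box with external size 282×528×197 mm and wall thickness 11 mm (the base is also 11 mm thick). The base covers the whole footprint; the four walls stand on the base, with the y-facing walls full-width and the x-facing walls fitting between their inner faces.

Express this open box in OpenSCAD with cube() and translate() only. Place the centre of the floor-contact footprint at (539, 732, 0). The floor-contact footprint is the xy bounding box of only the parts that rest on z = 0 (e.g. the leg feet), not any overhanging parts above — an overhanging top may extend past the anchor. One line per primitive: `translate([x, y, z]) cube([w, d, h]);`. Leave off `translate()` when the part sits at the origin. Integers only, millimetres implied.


translate([398, 468, 0]) cube([282, 528, 11]);
translate([398, 468, 11]) cube([282, 11, 186]);
translate([398, 985, 11]) cube([282, 11, 186]);
translate([398, 479, 11]) cube([11, 506, 186]);
translate([669, 479, 11]) cube([11, 506, 186]);


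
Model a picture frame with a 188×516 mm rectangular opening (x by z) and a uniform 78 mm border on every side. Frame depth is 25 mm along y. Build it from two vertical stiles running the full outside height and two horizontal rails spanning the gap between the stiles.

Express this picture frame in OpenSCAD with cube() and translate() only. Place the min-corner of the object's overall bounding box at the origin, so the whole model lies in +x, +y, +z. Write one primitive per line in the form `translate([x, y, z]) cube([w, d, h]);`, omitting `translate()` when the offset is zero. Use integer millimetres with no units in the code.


cube([78, 25, 672]);
translate([266, 0, 0]) cube([78, 25, 672]);
translate([78, 0, 0]) cube([188, 25, 78]);
translate([78, 0, 594]) cube([188, 25, 78]);


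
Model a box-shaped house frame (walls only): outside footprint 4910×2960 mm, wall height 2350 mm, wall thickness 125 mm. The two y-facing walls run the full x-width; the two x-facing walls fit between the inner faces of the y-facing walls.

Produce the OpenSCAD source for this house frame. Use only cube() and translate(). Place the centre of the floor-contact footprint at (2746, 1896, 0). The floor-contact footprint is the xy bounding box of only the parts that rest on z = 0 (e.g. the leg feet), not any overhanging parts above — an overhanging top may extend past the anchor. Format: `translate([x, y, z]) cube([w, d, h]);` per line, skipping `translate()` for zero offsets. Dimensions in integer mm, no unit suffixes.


translate([291, 416, 0]) cube([4910, 125, 2350]);
translate([291, 3251, 0]) cube([4910, 125, 2350]);
translate([291, 541, 0]) cube([125, 2710, 2350]);
translate([5076, 541, 0]) cube([125, 2710, 2350]);


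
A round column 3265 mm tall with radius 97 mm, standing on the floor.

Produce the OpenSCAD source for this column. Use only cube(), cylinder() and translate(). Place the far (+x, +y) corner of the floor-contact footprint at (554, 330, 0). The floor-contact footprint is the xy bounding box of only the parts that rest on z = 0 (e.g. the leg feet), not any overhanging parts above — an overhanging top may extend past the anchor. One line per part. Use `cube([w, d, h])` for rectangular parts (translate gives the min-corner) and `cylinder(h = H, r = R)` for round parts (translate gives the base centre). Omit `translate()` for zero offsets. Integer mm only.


translate([457, 233, 0]) cylinder(h = 3265, r = 97);


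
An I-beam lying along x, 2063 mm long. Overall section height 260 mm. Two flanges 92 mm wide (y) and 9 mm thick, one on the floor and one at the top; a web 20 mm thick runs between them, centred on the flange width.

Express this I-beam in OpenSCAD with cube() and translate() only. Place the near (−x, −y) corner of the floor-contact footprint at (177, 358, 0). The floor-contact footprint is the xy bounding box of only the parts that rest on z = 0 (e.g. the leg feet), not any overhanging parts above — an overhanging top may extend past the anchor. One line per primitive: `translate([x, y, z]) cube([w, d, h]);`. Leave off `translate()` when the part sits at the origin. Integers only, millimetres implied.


translate([177, 358, 0]) cube([2063, 92, 9]);
translate([177, 394, 9]) cube([2063, 20, 242]);
translate([177, 358, 251]) cube([2063, 92, 9]);


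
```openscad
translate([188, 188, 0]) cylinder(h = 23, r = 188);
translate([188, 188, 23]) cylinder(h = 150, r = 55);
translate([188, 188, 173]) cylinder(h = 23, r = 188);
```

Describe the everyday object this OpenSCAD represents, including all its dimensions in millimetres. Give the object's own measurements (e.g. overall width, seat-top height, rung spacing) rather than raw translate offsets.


A spool: two coaxial disc flanges of radius 188 mm and thickness 23 mm, joined by a core cylinder of radius 55 mm and height 150 mm. The lower flange rests on z = 0 and the three cylinders share a vertical axis.


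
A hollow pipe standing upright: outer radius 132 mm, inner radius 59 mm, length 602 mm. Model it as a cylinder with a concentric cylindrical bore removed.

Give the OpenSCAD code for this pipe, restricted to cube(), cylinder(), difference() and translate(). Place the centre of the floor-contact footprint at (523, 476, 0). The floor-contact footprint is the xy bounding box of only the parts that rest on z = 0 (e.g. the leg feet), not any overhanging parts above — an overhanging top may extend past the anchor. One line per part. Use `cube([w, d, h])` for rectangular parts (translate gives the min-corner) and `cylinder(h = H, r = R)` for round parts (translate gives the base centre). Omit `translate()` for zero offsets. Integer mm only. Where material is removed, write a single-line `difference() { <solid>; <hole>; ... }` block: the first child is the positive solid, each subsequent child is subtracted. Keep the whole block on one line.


difference() { translate([523, 476, 0]) cylinder(h = 602, r = 132); translate([523, 476, 0]) cylinder(h = 602, r = 59); }
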